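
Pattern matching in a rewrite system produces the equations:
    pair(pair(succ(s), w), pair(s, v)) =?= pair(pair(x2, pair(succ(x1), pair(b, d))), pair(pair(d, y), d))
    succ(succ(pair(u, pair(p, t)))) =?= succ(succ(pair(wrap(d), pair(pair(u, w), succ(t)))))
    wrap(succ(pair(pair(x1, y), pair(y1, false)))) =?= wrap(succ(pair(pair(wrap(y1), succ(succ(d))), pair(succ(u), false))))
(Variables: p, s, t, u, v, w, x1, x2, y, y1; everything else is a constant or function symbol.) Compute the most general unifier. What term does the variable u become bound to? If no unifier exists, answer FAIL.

FAIL

Decompose pair/2: pair(succ(s), w) =?= pair(x2, pair(succ(x1), pair(b, d))),  pair(s, v) =?= pair(pair(d, y), d).
Decompose pair/2: succ(s) =?= x2,  w =?= pair(succ(x1), pair(b, d)).
Bind x2 := succ(s); no other remaining equation mentions x2.
Bind w := pair(succ(x1), pair(b, d)); substituting into the one remaining equation that mentions w gives: succ(succ(pair(u, pair(p, t)))) =?= succ(succ(pair(wrap(d), pair(pair(u, pair(succ(x1), pair(b, d))), succ(t))))).
Decompose pair/2: s =?= pair(d, y),  v =?= d.
Bind s := pair(d, y); no other remaining equation mentions s. Substituting into the earlier binding gives x2 := succ(pair(d, y)).
Bind v := d; no other remaining equation mentions v.
Decompose succ/1: succ(pair(u, pair(p, t))) =?= succ(pair(wrap(d), pair(pair(u, pair(succ(x1), pair(b, d))), succ(t)))).
Decompose succ/1: pair(u, pair(p, t)) =?= pair(wrap(d), pair(pair(u, pair(succ(x1), pair(b, d))), succ(t))).
Decompose pair/2: u =?= wrap(d),  pair(p, t) =?= pair(pair(u, pair(succ(x1), pair(b, d))), succ(t)).
Bind u := wrap(d); substituting into the remaining equations gives: pair(p, t) =?= pair(pair(wrap(d), pair(succ(x1), pair(b, d))), succ(t)),  wrap(succ(pair(pair(x1, y), pair(y1, false)))) =?= wrap(succ(pair(pair(wrap(y1), succ(succ(d))), pair(succ(wrap(d)), false)))).
Decompose pair/2: p =?= pair(wrap(d), pair(succ(x1), pair(b, d))),  t =?= succ(t).
Bind p := pair(wrap(d), pair(succ(x1), pair(b, d))); no other remaining equation mentions p.
Occurs check fails: t occurs in succ(t); the equation t =?= succ(t) has no finite solution.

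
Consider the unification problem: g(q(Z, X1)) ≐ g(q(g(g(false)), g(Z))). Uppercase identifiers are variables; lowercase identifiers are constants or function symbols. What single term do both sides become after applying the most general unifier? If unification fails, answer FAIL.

g(q(g(g(false)), g(g(g(false)))))

Decompose g/1: q(Z, X1) ≐ q(g(g(false)), g(Z)).
Decompose q/2: Z ≐ g(g(false)),  X1 ≐ g(Z).
Bind Z := g(g(false)); substituting into the remaining equation gives: X1 ≐ g(g(g(false))).
Bind X1 := g(g(g(false))).
Applying the MGU to either side gives g(q(g(g(false)), g(g(g(false))))).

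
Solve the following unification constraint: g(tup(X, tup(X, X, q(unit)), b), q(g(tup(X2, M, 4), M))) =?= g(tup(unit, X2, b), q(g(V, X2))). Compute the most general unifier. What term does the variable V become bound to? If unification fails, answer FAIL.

tup(tup(unit, unit, q(unit)), tup(unit, unit, q(unit)), 4)

Decompose g/2: tup(X, tup(X, X, q(unit)), b) =?= tup(unit, X2, b),  q(g(tup(X2, M, 4), M)) =?= q(g(V, X2)).
Decompose tup/3: X =?= unit,  tup(X, X, q(unit)) =?= X2,  b =?= b.
Bind X := unit; substituting into the one remaining equation that mentions X gives: tup(unit, unit, q(unit)) =?= X2.
Bind X2 := tup(unit, unit, q(unit)); substituting into the one remaining equation that mentions X2 gives: q(g(tup(tup(unit, unit, q(unit)), M, 4), M)) =?= q(g(V, tup(unit, unit, q(unit)))).
Delete trivial equation b =?= b.
Decompose q/1: g(tup(tup(unit, unit, q(unit)), M, 4), M) =?= g(V, tup(unit, unit, q(unit))).
Decompose g/2: tup(tup(unit, unit, q(unit)), M, 4) =?= V,  M =?= tup(unit, unit, q(unit)).
Bind V := tup(tup(unit, unit, q(unit)), M, 4); no other remaining equation mentions V.
Bind M := tup(unit, unit, q(unit)). Substituting into the earlier binding gives V := tup(tup(unit, unit, q(unit)), tup(unit, unit, q(unit)), 4).
MGU = { X := unit, X2 := tup(unit, unit, q(unit)), V := tup(tup(unit, unit, q(unit)), tup(unit, unit, q(unit)), 4), M := tup(unit, unit, q(unit)) }, so V := tup(tup(unit, unit, q(unit)), tup(unit, unit, q(unit)), 4).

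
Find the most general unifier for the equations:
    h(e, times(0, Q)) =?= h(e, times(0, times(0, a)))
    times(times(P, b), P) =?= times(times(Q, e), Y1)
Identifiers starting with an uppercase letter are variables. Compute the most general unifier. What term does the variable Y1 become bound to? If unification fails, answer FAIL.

Decompose h/2: e =?= e,  times(0, Q) =?= times(0, times(0, a)).
Delete trivial equation e =?= e.
Decompose times/2: 0 =?= 0,  Q =?= times(0, a).
Delete trivial equation 0 =?= 0.
Bind Q := times(0, a); substituting into the remaining equation gives: times(times(P, b), P) =?= times(times(times(0, a), e), Y1).
Decompose times/2: times(P, b) =?= times(times(0, a), e),  P =?= Y1.
Decompose times/2: P =?= times(0, a),  b =?= e.
Bind P := times(0, a); substituting into the one remaining equation that mentions P gives: times(0, a) =?= Y1.
Clash: constants b and e differ; no unifier exists.

FAIL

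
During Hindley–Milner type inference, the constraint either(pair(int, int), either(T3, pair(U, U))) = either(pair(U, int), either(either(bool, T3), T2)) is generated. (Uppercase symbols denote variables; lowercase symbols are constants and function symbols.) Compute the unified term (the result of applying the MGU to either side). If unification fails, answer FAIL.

Decompose either/2: pair(int, int) = pair(U, int),  either(T3, pair(U, U)) = either(either(bool, T3), T2).
Decompose pair/2: int = U,  int = int.
Bind U := int; substituting into the one remaining equation that mentions U gives: either(T3, pair(int, int)) = either(either(bool, T3), T2).
Delete trivial equation int = int.
Decompose either/2: T3 = either(bool, T3),  pair(int, int) = T2.
Occurs check fails: T3 occurs in either(bool, T3); the equation T3 = either(bool, T3) has no finite solution.

FAIL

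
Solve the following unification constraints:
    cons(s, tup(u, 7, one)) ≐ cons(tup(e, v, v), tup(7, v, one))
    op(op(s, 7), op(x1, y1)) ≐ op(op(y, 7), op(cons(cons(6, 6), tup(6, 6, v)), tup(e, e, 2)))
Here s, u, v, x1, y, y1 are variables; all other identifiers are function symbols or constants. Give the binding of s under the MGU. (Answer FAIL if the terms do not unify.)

tup(e, 7, 7)

Decompose cons/2: s ≐ tup(e, v, v),  tup(u, 7, one) ≐ tup(7, v, one).
Bind s := tup(e, v, v); substituting into the one remaining equation that mentions s gives: op(op(tup(e, v, v), 7), op(x1, y1)) ≐ op(op(y, 7), op(cons(cons(6, 6), tup(6, 6, v)), tup(e, e, 2))).
Decompose tup/3: u ≐ 7,  7 ≐ v,  one ≐ one.
Bind u := 7; no other remaining equation mentions u.
Bind v := 7; substituting into the one remaining equation that mentions v gives: op(op(tup(e, 7, 7), 7), op(x1, y1)) ≐ op(op(y, 7), op(cons(cons(6, 6), tup(6, 6, 7)), tup(e, e, 2))). Substituting into the earlier binding gives s := tup(e, 7, 7).
Delete trivial equation one ≐ one.
Decompose op/2: op(tup(e, 7, 7), 7) ≐ op(y, 7),  op(x1, y1) ≐ op(cons(cons(6, 6), tup(6, 6, 7)), tup(e, e, 2)).
Decompose op/2: tup(e, 7, 7) ≐ y,  7 ≐ 7.
Bind y := tup(e, 7, 7); no other remaining equation mentions y.
Delete trivial equation 7 ≐ 7.
Decompose op/2: x1 ≐ cons(cons(6, 6), tup(6, 6, 7)),  y1 ≐ tup(e, e, 2).
Bind x1 := cons(cons(6, 6), tup(6, 6, 7)); no other remaining equation mentions x1.
Bind y1 := tup(e, e, 2).
MGU = { s := tup(e, 7, 7), u := 7, v := 7, y := tup(e, 7, 7), x1 := cons(cons(6, 6), tup(6, 6, 7)), y1 := tup(e, e, 2) }, so s := tup(e, 7, 7).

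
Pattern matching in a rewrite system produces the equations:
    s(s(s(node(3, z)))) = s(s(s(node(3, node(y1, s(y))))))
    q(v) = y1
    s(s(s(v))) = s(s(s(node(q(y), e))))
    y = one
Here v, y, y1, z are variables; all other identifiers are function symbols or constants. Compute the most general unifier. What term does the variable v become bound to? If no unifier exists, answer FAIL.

node(q(one), e)

Decompose s/1: s(s(node(3, z))) = s(s(node(3, node(y1, s(y))))).
Decompose s/1: s(node(3, z)) = s(node(3, node(y1, s(y)))).
Decompose s/1: node(3, z) = node(3, node(y1, s(y))).
Decompose node/2: 3 = 3,  z = node(y1, s(y)).
Delete trivial equation 3 = 3.
Bind z := node(y1, s(y)); no other remaining equation mentions z.
Bind y1 := q(v); no other remaining equation mentions y1. Substituting into the earlier binding gives z := node(q(v), s(y)).
Decompose s/1: s(s(v)) = s(s(node(q(y), e))).
Decompose s/1: s(v) = s(node(q(y), e)).
Decompose s/1: v = node(q(y), e).
Bind v := node(q(y), e); no other remaining equation mentions v. Substituting into the earlier bindings gives z := node(q(node(q(y), e)), s(y)), y1 := q(node(q(y), e)).
Bind y := one. Substituting into the earlier bindings gives z := node(q(node(q(one), e)), s(one)), y1 := q(node(q(one), e)), v := node(q(one), e).
MGU = { z := node(q(node(q(one), e)), s(one)), y1 := q(node(q(one), e)), v := node(q(one), e), y := one }, so v := node(q(one), e).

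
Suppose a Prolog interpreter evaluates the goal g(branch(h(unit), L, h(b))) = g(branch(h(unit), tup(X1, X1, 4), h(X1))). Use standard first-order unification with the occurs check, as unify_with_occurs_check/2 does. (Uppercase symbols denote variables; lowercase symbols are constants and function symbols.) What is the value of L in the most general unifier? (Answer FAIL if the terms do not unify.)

tup(b, b, 4)

Decompose g/1: branch(h(unit), L, h(b)) = branch(h(unit), tup(X1, X1, 4), h(X1)).
Decompose branch/3: h(unit) = h(unit),  L = tup(X1, X1, 4),  h(b) = h(X1).
Delete trivial equation h(unit) = h(unit).
Bind L := tup(X1, X1, 4); no other remaining equation mentions L.
Decompose h/1: b = X1.
Bind X1 := b. Substituting into the earlier binding gives L := tup(b, b, 4).
MGU = { L = tup(b, b, 4), X1 = b }, so L = tup(b, b, 4).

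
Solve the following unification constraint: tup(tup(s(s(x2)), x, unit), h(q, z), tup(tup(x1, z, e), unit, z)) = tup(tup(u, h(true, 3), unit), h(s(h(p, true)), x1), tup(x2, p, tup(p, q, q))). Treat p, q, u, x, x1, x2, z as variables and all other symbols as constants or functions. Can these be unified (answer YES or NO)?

YES

Decompose tup/3: tup(s(s(x2)), x, unit) = tup(u, h(true, 3), unit),  h(q, z) = h(s(h(p, true)), x1),  tup(tup(x1, z, e), unit, z) = tup(x2, p, tup(p, q, q)).
Decompose tup/3: s(s(x2)) = u,  x = h(true, 3),  unit = unit.
Bind u := s(s(x2)); no other remaining equation mentions u.
Bind x := h(true, 3); no other remaining equation mentions x.
Delete trivial equation unit = unit.
Decompose h/2: q = s(h(p, true)),  z = x1.
Bind q := s(h(p, true)); substituting into the one remaining equation that mentions q gives: tup(tup(x1, z, e), unit, z) = tup(x2, p, tup(p, s(h(p, true)), s(h(p, true)))).
Bind z := x1; substituting into the remaining equation gives: tup(tup(x1, x1, e), unit, x1) = tup(x2, p, tup(p, s(h(p, true)), s(h(p, true)))).
Decompose tup/3: tup(x1, x1, e) = x2,  unit = p,  x1 = tup(p, s(h(p, true)), s(h(p, true))).
Bind x2 := tup(x1, x1, e); no other remaining equation mentions x2. Substituting into the earlier binding gives u := s(s(tup(x1, x1, e))).
Bind p := unit; substituting into the remaining equation gives: x1 = tup(unit, s(h(unit, true)), s(h(unit, true))). Substituting into the earlier binding gives q := s(h(unit, true)).
Bind x1 := tup(unit, s(h(unit, true)), s(h(unit, true))). Substituting into the earlier bindings gives u := s(s(tup(tup(unit, s(h(unit, true)), s(h(unit, true))), tup(unit, s(h(unit, true)), s(h(unit, true))), e))), z := tup(unit, s(h(unit, true)), s(h(unit, true))), x2 := tup(tup(unit, s(h(unit, true)), s(h(unit, true))), tup(unit, s(h(unit, true)), s(h(unit, true))), e).
No equations remain and no clash or occurs-check failure arose, so a unifier exists.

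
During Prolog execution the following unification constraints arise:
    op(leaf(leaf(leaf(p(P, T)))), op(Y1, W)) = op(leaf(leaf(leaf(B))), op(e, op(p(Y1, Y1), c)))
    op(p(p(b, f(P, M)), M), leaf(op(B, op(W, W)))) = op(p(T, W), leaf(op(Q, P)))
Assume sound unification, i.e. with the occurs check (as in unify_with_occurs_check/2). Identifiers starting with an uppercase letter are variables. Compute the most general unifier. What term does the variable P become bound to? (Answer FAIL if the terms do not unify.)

Decompose op/2: leaf(leaf(leaf(p(P, T)))) = leaf(leaf(leaf(B))),  op(Y1, W) = op(e, op(p(Y1, Y1), c)).
Decompose leaf/1: leaf(leaf(p(P, T))) = leaf(leaf(B)).
Decompose leaf/1: leaf(p(P, T)) = leaf(B).
Decompose leaf/1: p(P, T) = B.
Bind B := p(P, T); substituting into the one remaining equation that mentions B gives: op(p(p(b, f(P, M)), M), leaf(op(p(P, T), op(W, W)))) = op(p(T, W), leaf(op(Q, P))).
Decompose op/2: Y1 = e,  W = op(p(Y1, Y1), c).
Bind Y1 := e; substituting into the one remaining equation that mentions Y1 gives: W = op(p(e, e), c).
Bind W := op(p(e, e), c); substituting into the remaining equation gives: op(p(p(b, f(P, M)), M), leaf(op(p(P, T), op(op(p(e, e), c), op(p(e, e), c))))) = op(p(T, op(p(e, e), c)), leaf(op(Q, P))).
Decompose op/2: p(p(b, f(P, M)), M) = p(T, op(p(e, e), c)),  leaf(op(p(P, T), op(op(p(e, e), c), op(p(e, e), c)))) = leaf(op(Q, P)).
Decompose p/2: p(b, f(P, M)) = T,  M = op(p(e, e), c).
Bind T := p(b, f(P, M)); substituting into the one remaining equation that mentions T gives: leaf(op(p(P, p(b, f(P, M))), op(op(p(e, e), c), op(p(e, e), c)))) = leaf(op(Q, P)). Substituting into the earlier binding gives B := p(P, p(b, f(P, M))).
Bind M := op(p(e, e), c); substituting into the remaining equation gives: leaf(op(p(P, p(b, f(P, op(p(e, e), c)))), op(op(p(e, e), c), op(p(e, e), c)))) = leaf(op(Q, P)). Substituting into the earlier bindings gives B := p(P, p(b, f(P, op(p(e, e), c)))), T := p(b, f(P, op(p(e, e), c))).
Decompose leaf/1: op(p(P, p(b, f(P, op(p(e, e), c)))), op(op(p(e, e), c), op(p(e, e), c))) = op(Q, P).
Decompose op/2: p(P, p(b, f(P, op(p(e, e), c)))) = Q,  op(op(p(e, e), c), op(p(e, e), c)) = P.
Bind Q := p(P, p(b, f(P, op(p(e, e), c)))); no other remaining equation mentions Q.
Bind P := op(op(p(e, e), c), op(p(e, e), c)). Substituting into the earlier bindings gives B := p(op(op(p(e, e), c), op(p(e, e), c)), p(b, f(op(op(p(e, e), c), op(p(e, e), c)), op(p(e, e), c)))), T := p(b, f(op(op(p(e, e), c), op(p(e, e), c)), op(p(e, e), c))), Q := p(op(op(p(e, e), c), op(p(e, e), c)), p(b, f(op(op(p(e, e), c), op(p(e, e), c)), op(p(e, e), c)))).
MGU = { B -> p(op(op(p(e, e), c), op(p(e, e), c)), p(b, f(op(op(p(e, e), c), op(p(e, e), c)), op(p(e, e), c)))), Y1 -> e, W -> op(p(e, e), c), T -> p(b, f(op(op(p(e, e), c), op(p(e, e), c)), op(p(e, e), c))), M -> op(p(e, e), c), Q -> p(op(op(p(e, e), c), op(p(e, e), c)), p(b, f(op(op(p(e, e), c), op(p(e, e), c)), op(p(e, e), c)))), P -> op(op(p(e, e), c), op(p(e, e), c)) }, so P -> op(op(p(e, e), c), op(p(e, e), c)).

op(op(p(e, e), c), op(p(e, e), c))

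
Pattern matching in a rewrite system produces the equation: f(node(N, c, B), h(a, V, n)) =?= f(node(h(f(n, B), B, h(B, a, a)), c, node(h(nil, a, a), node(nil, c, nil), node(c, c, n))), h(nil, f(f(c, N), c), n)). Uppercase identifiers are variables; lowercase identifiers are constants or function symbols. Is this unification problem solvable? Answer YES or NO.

Decompose f/2: node(N, c, B) =?= node(h(f(n, B), B, h(B, a, a)), c, node(h(nil, a, a), node(nil, c, nil), node(c, c, n))),  h(a, V, n) =?= h(nil, f(f(c, N), c), n).
Decompose node/3: N =?= h(f(n, B), B, h(B, a, a)),  c =?= c,  B =?= node(h(nil, a, a), node(nil, c, nil), node(c, c, n)).
Bind N := h(f(n, B), B, h(B, a, a)); substituting into the one remaining equation that mentions N gives: h(a, V, n) =?= h(nil, f(f(c, h(f(n, B), B, h(B, a, a))), c), n).
Delete trivial equation c =?= c.
Bind B := node(h(nil, a, a), node(nil, c, nil), node(c, c, n)); substituting into the remaining equation gives: h(a, V, n) =?= h(nil, f(f(c, h(f(n, node(h(nil, a, a), node(nil, c, nil), node(c, c, n))), node(h(nil, a, a), node(nil, c, nil), node(c, c, n)), h(node(h(nil, a, a), node(nil, c, nil), node(c, c, n)), a, a))), c), n). Substituting into the earlier binding gives N := h(f(n, node(h(nil, a, a), node(nil, c, nil), node(c, c, n))), node(h(nil, a, a), node(nil, c, nil), node(c, c, n)), h(node(h(nil, a, a), node(nil, c, nil), node(c, c, n)), a, a)).
Decompose h/3: a =?= nil,  V =?= f(f(c, h(f(n, node(h(nil, a, a), node(nil, c, nil), node(c, c, n))), node(h(nil, a, a), node(nil, c, nil), node(c, c, n)), h(node(h(nil, a, a), node(nil, c, nil), node(c, c, n)), a, a))), c),  n =?= n.
Clash: constants a and nil differ; no unifier exists.

NO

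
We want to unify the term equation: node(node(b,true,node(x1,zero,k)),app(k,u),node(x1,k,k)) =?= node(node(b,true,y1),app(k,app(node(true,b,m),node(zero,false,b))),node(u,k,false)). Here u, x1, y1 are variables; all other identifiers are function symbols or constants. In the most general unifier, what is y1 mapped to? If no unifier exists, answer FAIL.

FAIL

Decompose node/3: node(b,true,node(x1,zero,k)) =?= node(b,true,y1),  app(k,u) =?= app(k,app(node(true,b,m),node(zero,false,b))),  node(x1,k,k) =?= node(u,k,false).
Decompose node/3: b =?= b,  true =?= true,  node(x1,zero,k) =?= y1.
Delete trivial equation b =?= b.
Delete trivial equation true =?= true.
Bind y1 := node(x1,zero,k); no other remaining equation mentions y1.
Decompose app/2: k =?= k,  u =?= app(node(true,b,m),node(zero,false,b)).
Delete trivial equation k =?= k.
Bind u := app(node(true,b,m),node(zero,false,b)); substituting into the remaining equation gives: node(x1,k,k) =?= node(app(node(true,b,m),node(zero,false,b)),k,false).
Decompose node/3: x1 =?= app(node(true,b,m),node(zero,false,b)),  k =?= k,  k =?= false.
Bind x1 := app(node(true,b,m),node(zero,false,b)); no other remaining equation mentions x1. Substituting into the earlier binding gives y1 := node(app(node(true,b,m),node(zero,false,b)),zero,k).
Delete trivial equation k =?= k.
Clash: constants k and false differ; no unifier exists.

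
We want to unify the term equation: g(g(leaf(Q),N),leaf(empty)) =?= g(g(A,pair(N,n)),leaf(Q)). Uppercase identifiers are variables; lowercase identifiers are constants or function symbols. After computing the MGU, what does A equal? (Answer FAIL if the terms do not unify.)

Decompose g/2: g(leaf(Q),N) =?= g(A,pair(N,n)),  leaf(empty) =?= leaf(Q).
Decompose g/2: leaf(Q) =?= A,  N =?= pair(N,n).
Bind A := leaf(Q); no other remaining equation mentions A.
Occurs check fails: N occurs in pair(N,n); the equation N =?= pair(N,n) has no finite solution.

FAIL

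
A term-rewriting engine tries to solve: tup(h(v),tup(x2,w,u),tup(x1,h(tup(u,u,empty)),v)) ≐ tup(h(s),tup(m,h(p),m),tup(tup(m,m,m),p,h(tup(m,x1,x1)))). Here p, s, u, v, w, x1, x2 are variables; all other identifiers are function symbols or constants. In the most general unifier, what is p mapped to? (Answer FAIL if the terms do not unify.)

h(tup(m,m,empty))

Decompose tup/3: h(v) ≐ h(s),  tup(x2,w,u) ≐ tup(m,h(p),m),  tup(x1,h(tup(u,u,empty)),v) ≐ tup(tup(m,m,m),p,h(tup(m,x1,x1))).
Decompose h/1: v ≐ s.
Bind v := s; substituting into the one remaining equation that mentions v gives: tup(x1,h(tup(u,u,empty)),s) ≐ tup(tup(m,m,m),p,h(tup(m,x1,x1))).
Decompose tup/3: x2 ≐ m,  w ≐ h(p),  u ≐ m.
Bind x2 := m; no other remaining equation mentions x2.
Bind w := h(p); no other remaining equation mentions w.
Bind u := m; substituting into the remaining equation gives: tup(x1,h(tup(m,m,empty)),s) ≐ tup(tup(m,m,m),p,h(tup(m,x1,x1))).
Decompose tup/3: x1 ≐ tup(m,m,m),  h(tup(m,m,empty)) ≐ p,  s ≐ h(tup(m,x1,x1)).
Bind x1 := tup(m,m,m); substituting into the one remaining equation that mentions x1 gives: s ≐ h(tup(m,tup(m,m,m),tup(m,m,m))).
Bind p := h(tup(m,m,empty)); no other remaining equation mentions p. Substituting into the earlier binding gives w := h(h(tup(m,m,empty))).
Bind s := h(tup(m,tup(m,m,m),tup(m,m,m))). Substituting into the earlier binding gives v := h(tup(m,tup(m,m,m),tup(m,m,m))).
MGU = { v -> h(tup(m,tup(m,m,m),tup(m,m,m))), x2 -> m, w -> h(h(tup(m,m,empty))), u -> m, x1 -> tup(m,m,m), p -> h(tup(m,m,empty)), s -> h(tup(m,tup(m,m,m),tup(m,m,m))) }, so p -> h(tup(m,m,empty)).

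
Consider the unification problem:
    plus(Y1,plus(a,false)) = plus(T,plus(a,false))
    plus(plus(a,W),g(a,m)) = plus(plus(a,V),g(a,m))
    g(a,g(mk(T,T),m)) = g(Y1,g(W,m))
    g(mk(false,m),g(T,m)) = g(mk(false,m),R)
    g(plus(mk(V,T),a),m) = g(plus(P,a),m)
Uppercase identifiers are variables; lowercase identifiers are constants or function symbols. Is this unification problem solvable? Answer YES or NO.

Decompose plus/2: Y1 = T,  plus(a,false) = plus(a,false).
Bind Y1 := T; substituting into the one remaining equation that mentions Y1 gives: g(a,g(mk(T,T),m)) = g(T,g(W,m)).
Delete trivial equation plus(a,false) = plus(a,false).
Decompose plus/2: plus(a,W) = plus(a,V),  g(a,m) = g(a,m).
Decompose plus/2: a = a,  W = V.
Delete trivial equation a = a.
Bind W := V; substituting into the one remaining equation that mentions W gives: g(a,g(mk(T,T),m)) = g(T,g(V,m)).
Delete trivial equation g(a,m) = g(a,m).
Decompose g/2: a = T,  g(mk(T,T),m) = g(V,m).
Bind T := a; substituting into the remaining equations gives: g(mk(a,a),m) = g(V,m),  g(mk(false,m),g(a,m)) = g(mk(false,m),R),  g(plus(mk(V,a),a),m) = g(plus(P,a),m). Substituting into the earlier binding gives Y1 := a.
Decompose g/2: mk(a,a) = V,  m = m.
Bind V := mk(a,a); substituting into the one remaining equation that mentions V gives: g(plus(mk(mk(a,a),a),a),m) = g(plus(P,a),m). Substituting into the earlier binding gives W := mk(a,a).
Delete trivial equation m = m.
Decompose g/2: mk(false,m) = mk(false,m),  g(a,m) = R.
Delete trivial equation mk(false,m) = mk(false,m).
Bind R := g(a,m); no other remaining equation mentions R.
Decompose g/2: plus(mk(mk(a,a),a),a) = plus(P,a),  m = m.
Decompose plus/2: mk(mk(a,a),a) = P,  a = a.
Bind P := mk(mk(a,a),a); no other remaining equation mentions P.
Delete trivial equation a = a.
Delete trivial equation m = m.
No equations remain and no clash or occurs-check failure arose, so a unifier exists.

YES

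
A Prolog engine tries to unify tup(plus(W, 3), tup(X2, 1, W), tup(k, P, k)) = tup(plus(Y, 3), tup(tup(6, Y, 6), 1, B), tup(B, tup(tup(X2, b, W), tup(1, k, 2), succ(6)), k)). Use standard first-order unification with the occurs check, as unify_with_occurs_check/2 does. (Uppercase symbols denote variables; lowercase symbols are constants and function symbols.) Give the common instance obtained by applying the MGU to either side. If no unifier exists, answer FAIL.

tup(plus(k, 3), tup(tup(6, k, 6), 1, k), tup(k, tup(tup(tup(6, k, 6), b, k), tup(1, k, 2), succ(6)), k))

Decompose tup/3: plus(W, 3) = plus(Y, 3),  tup(X2, 1, W) = tup(tup(6, Y, 6), 1, B),  tup(k, P, k) = tup(B, tup(tup(X2, b, W), tup(1, k, 2), succ(6)), k).
Decompose plus/2: W = Y,  3 = 3.
Bind W := Y; substituting into the 2 remaining equations that mention W gives: tup(X2, 1, Y) = tup(tup(6, Y, 6), 1, B),  tup(k, P, k) = tup(B, tup(tup(X2, b, Y), tup(1, k, 2), succ(6)), k).
Delete trivial equation 3 = 3.
Decompose tup/3: X2 = tup(6, Y, 6),  1 = 1,  Y = B.
Bind X2 := tup(6, Y, 6); substituting into the one remaining equation that mentions X2 gives: tup(k, P, k) = tup(B, tup(tup(tup(6, Y, 6), b, Y), tup(1, k, 2), succ(6)), k).
Delete trivial equation 1 = 1.
Bind Y := B; substituting into the remaining equation gives: tup(k, P, k) = tup(B, tup(tup(tup(6, B, 6), b, B), tup(1, k, 2), succ(6)), k). Substituting into the earlier bindings gives W := B, X2 := tup(6, B, 6).
Decompose tup/3: k = B,  P = tup(tup(tup(6, B, 6), b, B), tup(1, k, 2), succ(6)),  k = k.
Bind B := k; substituting into the one remaining equation that mentions B gives: P = tup(tup(tup(6, k, 6), b, k), tup(1, k, 2), succ(6)). Substituting into the earlier bindings gives W := k, X2 := tup(6, k, 6), Y := k.
Bind P := tup(tup(tup(6, k, 6), b, k), tup(1, k, 2), succ(6)); no other remaining equation mentions P.
Delete trivial equation k = k.
Applying the MGU to either side gives tup(plus(k, 3), tup(tup(6, k, 6), 1, k), tup(k, tup(tup(tup(6, k, 6), b, k), tup(1, k, 2), succ(6)), k)).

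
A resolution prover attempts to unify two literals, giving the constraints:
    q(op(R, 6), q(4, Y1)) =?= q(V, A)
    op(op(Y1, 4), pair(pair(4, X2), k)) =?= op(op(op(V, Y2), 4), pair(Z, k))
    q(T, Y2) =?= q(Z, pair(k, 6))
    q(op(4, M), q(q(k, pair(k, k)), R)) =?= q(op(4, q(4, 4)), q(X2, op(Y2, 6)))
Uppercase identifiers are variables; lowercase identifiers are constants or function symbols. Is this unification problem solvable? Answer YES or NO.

Decompose q/2: op(R, 6) =?= V,  q(4, Y1) =?= A.
Bind V := op(R, 6); substituting into the one remaining equation that mentions V gives: op(op(Y1, 4), pair(pair(4, X2), k)) =?= op(op(op(op(R, 6), Y2), 4), pair(Z, k)).
Bind A := q(4, Y1); no other remaining equation mentions A.
Decompose op/2: op(Y1, 4) =?= op(op(op(R, 6), Y2), 4),  pair(pair(4, X2), k) =?= pair(Z, k).
Decompose op/2: Y1 =?= op(op(R, 6), Y2),  4 =?= 4.
Bind Y1 := op(op(R, 6), Y2); no other remaining equation mentions Y1. Substituting into the earlier binding gives A := q(4, op(op(R, 6), Y2)).
Delete trivial equation 4 =?= 4.
Decompose pair/2: pair(4, X2) =?= Z,  k =?= k.
Bind Z := pair(4, X2); substituting into the one remaining equation that mentions Z gives: q(T, Y2) =?= q(pair(4, X2), pair(k, 6)).
Delete trivial equation k =?= k.
Decompose q/2: T =?= pair(4, X2),  Y2 =?= pair(k, 6).
Bind T := pair(4, X2); no other remaining equation mentions T.
Bind Y2 := pair(k, 6); substituting into the remaining equation gives: q(op(4, M), q(q(k, pair(k, k)), R)) =?= q(op(4, q(4, 4)), q(X2, op(pair(k, 6), 6))). Substituting into the earlier bindings gives A := q(4, op(op(R, 6), pair(k, 6))), Y1 := op(op(R, 6), pair(k, 6)).
Decompose q/2: op(4, M) =?= op(4, q(4, 4)),  q(q(k, pair(k, k)), R) =?= q(X2, op(pair(k, 6), 6)).
Decompose op/2: 4 =?= 4,  M =?= q(4, 4).
Delete trivial equation 4 =?= 4.
Bind M := q(4, 4); no other remaining equation mentions M.
Decompose q/2: q(k, pair(k, k)) =?= X2,  R =?= op(pair(k, 6), 6).
Bind X2 := q(k, pair(k, k)); no other remaining equation mentions X2. Substituting into the earlier bindings gives Z := pair(4, q(k, pair(k, k))), T := pair(4, q(k, pair(k, k))).
Bind R := op(pair(k, 6), 6). Substituting into the earlier bindings gives V := op(op(pair(k, 6), 6), 6), A := q(4, op(op(op(pair(k, 6), 6), 6), pair(k, 6))), Y1 := op(op(op(pair(k, 6), 6), 6), pair(k, 6)).
No equations remain and no clash or occurs-check failure arose, so a unifier exists.

YES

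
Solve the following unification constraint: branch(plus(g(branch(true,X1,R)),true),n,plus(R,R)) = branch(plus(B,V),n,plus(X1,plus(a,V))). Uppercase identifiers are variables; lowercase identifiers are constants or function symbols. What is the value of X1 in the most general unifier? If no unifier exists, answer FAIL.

plus(a,true)

Decompose branch/3: plus(g(branch(true,X1,R)),true) = plus(B,V),  n = n,  plus(R,R) = plus(X1,plus(a,V)).
Decompose plus/2: g(branch(true,X1,R)) = B,  true = V.
Bind B := g(branch(true,X1,R)); no other remaining equation mentions B.
Bind V := true; substituting into the one remaining equation that mentions V gives: plus(R,R) = plus(X1,plus(a,true)).
Delete trivial equation n = n.
Decompose plus/2: R = X1,  R = plus(a,true).
Bind R := X1; substituting into the remaining equation gives: X1 = plus(a,true). Substituting into the earlier binding gives B := g(branch(true,X1,X1)).
Bind X1 := plus(a,true). Substituting into the earlier bindings gives B := g(branch(true,plus(a,true),plus(a,true))), R := plus(a,true).
MGU = { B -> g(branch(true,plus(a,true),plus(a,true))), V -> true, R -> plus(a,true), X1 -> plus(a,true) }, so X1 -> plus(a,true).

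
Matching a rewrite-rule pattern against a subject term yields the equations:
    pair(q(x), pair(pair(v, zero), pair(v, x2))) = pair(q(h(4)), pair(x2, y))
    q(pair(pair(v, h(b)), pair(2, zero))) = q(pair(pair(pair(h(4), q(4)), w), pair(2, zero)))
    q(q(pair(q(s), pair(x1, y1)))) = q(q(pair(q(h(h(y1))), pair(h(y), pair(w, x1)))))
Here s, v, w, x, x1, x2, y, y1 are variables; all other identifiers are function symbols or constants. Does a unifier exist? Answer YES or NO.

YES

Decompose pair/2: q(x) = q(h(4)),  pair(pair(v, zero), pair(v, x2)) = pair(x2, y).
Decompose q/1: x = h(4).
Bind x := h(4); no other remaining equation mentions x.
Decompose pair/2: pair(v, zero) = x2,  pair(v, x2) = y.
Bind x2 := pair(v, zero); substituting into the one remaining equation that mentions x2 gives: pair(v, pair(v, zero)) = y.
Bind y := pair(v, pair(v, zero)); substituting into the one remaining equation that mentions y gives: q(q(pair(q(s), pair(x1, y1)))) = q(q(pair(q(h(h(y1))), pair(h(pair(v, pair(v, zero))), pair(w, x1))))).
Decompose q/1: pair(pair(v, h(b)), pair(2, zero)) = pair(pair(pair(h(4), q(4)), w), pair(2, zero)).
Decompose pair/2: pair(v, h(b)) = pair(pair(h(4), q(4)), w),  pair(2, zero) = pair(2, zero).
Decompose pair/2: v = pair(h(4), q(4)),  h(b) = w.
Bind v := pair(h(4), q(4)); substituting into the one remaining equation that mentions v gives: q(q(pair(q(s), pair(x1, y1)))) = q(q(pair(q(h(h(y1))), pair(h(pair(pair(h(4), q(4)), pair(pair(h(4), q(4)), zero))), pair(w, x1))))). Substituting into the earlier bindings gives x2 := pair(pair(h(4), q(4)), zero), y := pair(pair(h(4), q(4)), pair(pair(h(4), q(4)), zero)).
Bind w := h(b); substituting into the one remaining equation that mentions w gives: q(q(pair(q(s), pair(x1, y1)))) = q(q(pair(q(h(h(y1))), pair(h(pair(pair(h(4), q(4)), pair(pair(h(4), q(4)), zero))), pair(h(b), x1))))).
Delete trivial equation pair(2, zero) = pair(2, zero).
Decompose q/1: q(pair(q(s), pair(x1, y1))) = q(pair(q(h(h(y1))), pair(h(pair(pair(h(4), q(4)), pair(pair(h(4), q(4)), zero))), pair(h(b), x1)))).
Decompose q/1: pair(q(s), pair(x1, y1)) = pair(q(h(h(y1))), pair(h(pair(pair(h(4), q(4)), pair(pair(h(4), q(4)), zero))), pair(h(b), x1))).
Decompose pair/2: q(s) = q(h(h(y1))),  pair(x1, y1) = pair(h(pair(pair(h(4), q(4)), pair(pair(h(4), q(4)), zero))), pair(h(b), x1)).
Decompose q/1: s = h(h(y1)).
Bind s := h(h(y1)); no other remaining equation mentions s.
Decompose pair/2: x1 = h(pair(pair(h(4), q(4)), pair(pair(h(4), q(4)), zero))),  y1 = pair(h(b), x1).
Bind x1 := h(pair(pair(h(4), q(4)), pair(pair(h(4), q(4)), zero))); substituting into the remaining equation gives: y1 = pair(h(b), h(pair(pair(h(4), q(4)), pair(pair(h(4), q(4)), zero)))).
Bind y1 := pair(h(b), h(pair(pair(h(4), q(4)), pair(pair(h(4), q(4)), zero)))). Substituting into the earlier binding gives s := h(h(pair(h(b), h(pair(pair(h(4), q(4)), pair(pair(h(4), q(4)), zero)))))).
No equations remain and no clash or occurs-check failure arose, so a unifier exists.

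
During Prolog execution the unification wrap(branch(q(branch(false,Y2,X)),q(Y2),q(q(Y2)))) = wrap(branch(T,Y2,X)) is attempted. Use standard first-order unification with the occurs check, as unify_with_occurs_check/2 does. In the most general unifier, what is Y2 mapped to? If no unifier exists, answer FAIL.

Decompose wrap/1: branch(q(branch(false,Y2,X)),q(Y2),q(q(Y2))) = branch(T,Y2,X).
Decompose branch/3: q(branch(false,Y2,X)) = T,  q(Y2) = Y2,  q(q(Y2)) = X.
Bind T := q(branch(false,Y2,X)); no other remaining equation mentions T.
Occurs check fails: Y2 occurs in q(Y2); the equation Y2 = q(Y2) has no finite solution.

FAIL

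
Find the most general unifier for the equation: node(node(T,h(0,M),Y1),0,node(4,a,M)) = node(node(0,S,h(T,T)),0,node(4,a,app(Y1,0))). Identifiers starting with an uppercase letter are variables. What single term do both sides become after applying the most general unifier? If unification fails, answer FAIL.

Decompose node/3: node(T,h(0,M),Y1) = node(0,S,h(T,T)),  0 = 0,  node(4,a,M) = node(4,a,app(Y1,0)).
Decompose node/3: T = 0,  h(0,M) = S,  Y1 = h(T,T).
Bind T := 0; substituting into the one remaining equation that mentions T gives: Y1 = h(0,0).
Bind S := h(0,M); no other remaining equation mentions S.
Bind Y1 := h(0,0); substituting into the one remaining equation that mentions Y1 gives: node(4,a,M) = node(4,a,app(h(0,0),0)).
Delete trivial equation 0 = 0.
Decompose node/3: 4 = 4,  a = a,  M = app(h(0,0),0).
Delete trivial equation 4 = 4.
Delete trivial equation a = a.
Bind M := app(h(0,0),0). Substituting into the earlier binding gives S := h(0,app(h(0,0),0)).
Applying the MGU to either side gives node(node(0,h(0,app(h(0,0),0)),h(0,0)),0,node(4,a,app(h(0,0),0))).

node(node(0,h(0,app(h(0,0),0)),h(0,0)),0,node(4,a,app(h(0,0),0)))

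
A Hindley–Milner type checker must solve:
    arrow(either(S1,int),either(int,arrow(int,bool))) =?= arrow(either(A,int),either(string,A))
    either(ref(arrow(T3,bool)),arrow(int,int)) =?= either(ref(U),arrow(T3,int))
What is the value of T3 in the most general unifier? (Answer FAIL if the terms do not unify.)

FAIL

Decompose arrow/2: either(S1,int) =?= either(A,int),  either(int,arrow(int,bool)) =?= either(string,A).
Decompose either/2: S1 =?= A,  int =?= int.
Bind S1 := A; no other remaining equation mentions S1.
Delete trivial equation int =?= int.
Decompose either/2: int =?= string,  arrow(int,bool) =?= A.
Clash: constants int and string differ; no unifier exists.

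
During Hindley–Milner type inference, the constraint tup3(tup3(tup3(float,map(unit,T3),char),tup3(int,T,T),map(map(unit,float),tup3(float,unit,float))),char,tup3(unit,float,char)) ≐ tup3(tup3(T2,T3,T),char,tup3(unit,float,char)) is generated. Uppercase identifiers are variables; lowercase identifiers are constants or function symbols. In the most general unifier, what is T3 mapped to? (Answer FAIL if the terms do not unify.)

tup3(int,map(map(unit,float),tup3(float,unit,float)),map(map(unit,float),tup3(float,unit,float)))

Decompose tup3/3: tup3(tup3(float,map(unit,T3),char),tup3(int,T,T),map(map(unit,float),tup3(float,unit,float))) ≐ tup3(T2,T3,T),  char ≐ char,  tup3(unit,float,char) ≐ tup3(unit,float,char).
Decompose tup3/3: tup3(float,map(unit,T3),char) ≐ T2,  tup3(int,T,T) ≐ T3,  map(map(unit,float),tup3(float,unit,float)) ≐ T.
Bind T2 := tup3(float,map(unit,T3),char); no other remaining equation mentions T2.
Bind T3 := tup3(int,T,T); no other remaining equation mentions T3. Substituting into the earlier binding gives T2 := tup3(float,map(unit,tup3(int,T,T)),char).
Bind T := map(map(unit,float),tup3(float,unit,float)); no other remaining equation mentions T. Substituting into the earlier bindings gives T2 := tup3(float,map(unit,tup3(int,map(map(unit,float),tup3(float,unit,float)),map(map(unit,float),tup3(float,unit,float)))),char), T3 := tup3(int,map(map(unit,float),tup3(float,unit,float)),map(map(unit,float),tup3(float,unit,float))).
Delete trivial equation char ≐ char.
Delete trivial equation tup3(unit,float,char) ≐ tup3(unit,float,char).
MGU = { T2 ↦ tup3(float,map(unit,tup3(int,map(map(unit,float),tup3(float,unit,float)),map(map(unit,float),tup3(float,unit,float)))),char), T3 ↦ tup3(int,map(map(unit,float),tup3(float,unit,float)),map(map(unit,float),tup3(float,unit,float))), T ↦ map(map(unit,float),tup3(float,unit,float)) }, so T3 ↦ tup3(int,map(map(unit,float),tup3(float,unit,float)),map(map(unit,float),tup3(float,unit,float))).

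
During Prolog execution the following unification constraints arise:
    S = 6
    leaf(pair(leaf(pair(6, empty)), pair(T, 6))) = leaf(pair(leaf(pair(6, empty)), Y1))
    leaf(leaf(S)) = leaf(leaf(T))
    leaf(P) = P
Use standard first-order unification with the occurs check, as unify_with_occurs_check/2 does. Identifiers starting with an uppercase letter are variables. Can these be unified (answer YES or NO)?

NO

Bind S := 6; substituting into the one remaining equation that mentions S gives: leaf(leaf(6)) = leaf(leaf(T)).
Decompose leaf/1: pair(leaf(pair(6, empty)), pair(T, 6)) = pair(leaf(pair(6, empty)), Y1).
Decompose pair/2: leaf(pair(6, empty)) = leaf(pair(6, empty)),  pair(T, 6) = Y1.
Delete trivial equation leaf(pair(6, empty)) = leaf(pair(6, empty)).
Bind Y1 := pair(T, 6); no other remaining equation mentions Y1.
Decompose leaf/1: leaf(6) = leaf(T).
Decompose leaf/1: 6 = T.
Bind T := 6; no other remaining equation mentions T. Substituting into the earlier binding gives Y1 := pair(6, 6).
Occurs check fails: P occurs in leaf(P); the equation P = leaf(P) has no finite solution.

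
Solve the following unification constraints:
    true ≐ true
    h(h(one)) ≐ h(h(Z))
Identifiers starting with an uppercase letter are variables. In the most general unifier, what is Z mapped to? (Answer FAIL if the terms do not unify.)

one

Delete trivial equation true ≐ true.
Decompose h/1: h(one) ≐ h(Z).
Decompose h/1: one ≐ Z.
Bind Z := one.
MGU = { Z := one }, so Z := one.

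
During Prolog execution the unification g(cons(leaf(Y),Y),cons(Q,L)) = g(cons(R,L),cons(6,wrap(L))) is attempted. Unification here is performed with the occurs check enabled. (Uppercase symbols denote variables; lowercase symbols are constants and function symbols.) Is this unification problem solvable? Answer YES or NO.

Decompose g/2: cons(leaf(Y),Y) = cons(R,L),  cons(Q,L) = cons(6,wrap(L)).
Decompose cons/2: leaf(Y) = R,  Y = L.
Bind R := leaf(Y); no other remaining equation mentions R.
Bind Y := L; no other remaining equation mentions Y. Substituting into the earlier binding gives R := leaf(L).
Decompose cons/2: Q = 6,  L = wrap(L).
Bind Q := 6; no other remaining equation mentions Q.
Occurs check fails: L occurs in wrap(L); the equation L = wrap(L) has no finite solution.

NO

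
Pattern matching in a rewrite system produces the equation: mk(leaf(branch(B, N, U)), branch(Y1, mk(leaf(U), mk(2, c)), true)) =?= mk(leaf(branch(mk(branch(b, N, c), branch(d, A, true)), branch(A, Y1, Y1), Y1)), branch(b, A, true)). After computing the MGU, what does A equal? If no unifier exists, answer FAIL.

Decompose mk/2: leaf(branch(B, N, U)) =?= leaf(branch(mk(branch(b, N, c), branch(d, A, true)), branch(A, Y1, Y1), Y1)),  branch(Y1, mk(leaf(U), mk(2, c)), true) =?= branch(b, A, true).
Decompose leaf/1: branch(B, N, U) =?= branch(mk(branch(b, N, c), branch(d, A, true)), branch(A, Y1, Y1), Y1).
Decompose branch/3: B =?= mk(branch(b, N, c), branch(d, A, true)),  N =?= branch(A, Y1, Y1),  U =?= Y1.
Bind B := mk(branch(b, N, c), branch(d, A, true)); no other remaining equation mentions B.
Bind N := branch(A, Y1, Y1); no other remaining equation mentions N. Substituting into the earlier binding gives B := mk(branch(b, branch(A, Y1, Y1), c), branch(d, A, true)).
Bind U := Y1; substituting into the remaining equation gives: branch(Y1, mk(leaf(Y1), mk(2, c)), true) =?= branch(b, A, true).
Decompose branch/3: Y1 =?= b,  mk(leaf(Y1), mk(2, c)) =?= A,  true =?= true.
Bind Y1 := b; substituting into the one remaining equation that mentions Y1 gives: mk(leaf(b), mk(2, c)) =?= A. Substituting into the earlier bindings gives B := mk(branch(b, branch(A, b, b), c), branch(d, A, true)), N := branch(A, b, b), U := b.
Bind A := mk(leaf(b), mk(2, c)); no other remaining equation mentions A. Substituting into the earlier bindings gives B := mk(branch(b, branch(mk(leaf(b), mk(2, c)), b, b), c), branch(d, mk(leaf(b), mk(2, c)), true)), N := branch(mk(leaf(b), mk(2, c)), b, b).
Delete trivial equation true =?= true.
MGU = { B -> mk(branch(b, branch(mk(leaf(b), mk(2, c)), b, b), c), branch(d, mk(leaf(b), mk(2, c)), true)), N -> branch(mk(leaf(b), mk(2, c)), b, b), U -> b, Y1 -> b, A -> mk(leaf(b), mk(2, c)) }, so A -> mk(leaf(b), mk(2, c)).

mk(leaf(b), mk(2, c))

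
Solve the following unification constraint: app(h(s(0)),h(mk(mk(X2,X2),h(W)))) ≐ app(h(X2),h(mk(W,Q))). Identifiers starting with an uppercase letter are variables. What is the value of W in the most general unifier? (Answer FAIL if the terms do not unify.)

mk(s(0),s(0))

Decompose app/2: h(s(0)) ≐ h(X2),  h(mk(mk(X2,X2),h(W))) ≐ h(mk(W,Q)).
Decompose h/1: s(0) ≐ X2.
Bind X2 := s(0); substituting into the remaining equation gives: h(mk(mk(s(0),s(0)),h(W))) ≐ h(mk(W,Q)).
Decompose h/1: mk(mk(s(0),s(0)),h(W)) ≐ mk(W,Q).
Decompose mk/2: mk(s(0),s(0)) ≐ W,  h(W) ≐ Q.
Bind W := mk(s(0),s(0)); substituting into the remaining equation gives: h(mk(s(0),s(0))) ≐ Q.
Bind Q := h(mk(s(0),s(0))).
MGU = { X2 ↦ s(0), W ↦ mk(s(0),s(0)), Q ↦ h(mk(s(0),s(0))) }, so W ↦ mk(s(0),s(0)).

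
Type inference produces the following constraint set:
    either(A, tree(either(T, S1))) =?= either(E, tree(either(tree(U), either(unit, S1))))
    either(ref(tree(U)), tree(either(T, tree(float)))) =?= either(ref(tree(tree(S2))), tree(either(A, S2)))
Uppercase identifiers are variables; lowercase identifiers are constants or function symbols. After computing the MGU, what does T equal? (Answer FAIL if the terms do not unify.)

Decompose either/2: A =?= E,  tree(either(T, S1)) =?= tree(either(tree(U), either(unit, S1))).
Bind A := E; substituting into the one remaining equation that mentions A gives: either(ref(tree(U)), tree(either(T, tree(float)))) =?= either(ref(tree(tree(S2))), tree(either(E, S2))).
Decompose tree/1: either(T, S1) =?= either(tree(U), either(unit, S1)).
Decompose either/2: T =?= tree(U),  S1 =?= either(unit, S1).
Bind T := tree(U); substituting into the one remaining equation that mentions T gives: either(ref(tree(U)), tree(either(tree(U), tree(float)))) =?= either(ref(tree(tree(S2))), tree(either(E, S2))).
Occurs check fails: S1 occurs in either(unit, S1); the equation S1 =?= either(unit, S1) has no finite solution.

FAIL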